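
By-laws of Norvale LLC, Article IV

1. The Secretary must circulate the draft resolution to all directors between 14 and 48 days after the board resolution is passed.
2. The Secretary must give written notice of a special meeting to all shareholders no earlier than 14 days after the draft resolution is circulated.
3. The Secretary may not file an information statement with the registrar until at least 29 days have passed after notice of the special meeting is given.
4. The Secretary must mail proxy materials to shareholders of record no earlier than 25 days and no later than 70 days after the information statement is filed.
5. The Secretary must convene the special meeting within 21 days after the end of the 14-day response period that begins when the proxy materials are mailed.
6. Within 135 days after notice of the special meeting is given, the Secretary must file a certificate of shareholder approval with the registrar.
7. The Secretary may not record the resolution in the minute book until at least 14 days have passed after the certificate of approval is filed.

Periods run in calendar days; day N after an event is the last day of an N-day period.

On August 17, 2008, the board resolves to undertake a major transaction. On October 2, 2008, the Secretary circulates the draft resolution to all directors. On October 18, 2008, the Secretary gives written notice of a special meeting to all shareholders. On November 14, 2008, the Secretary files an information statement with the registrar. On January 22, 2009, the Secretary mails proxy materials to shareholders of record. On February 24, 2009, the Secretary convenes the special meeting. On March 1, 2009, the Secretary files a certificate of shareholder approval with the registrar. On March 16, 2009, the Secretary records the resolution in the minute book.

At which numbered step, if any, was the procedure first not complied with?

Step 3

(1) the permitted window runs from August 17, 2008 + 14 = August 31, 2008 to August 17, 2008 + 48 = October 4, 2008; done October 2, 2008 — within the window.
(2) permitted from October 2, 2008 + 14 days = October 16, 2008 onward; done October 18, 2008, after the minimum wait.
(3) permitted from October 18, 2008 + 29 days = November 16, 2008 onward; done November 14, 2008 — 2 days too early.
Later steps need not be reached.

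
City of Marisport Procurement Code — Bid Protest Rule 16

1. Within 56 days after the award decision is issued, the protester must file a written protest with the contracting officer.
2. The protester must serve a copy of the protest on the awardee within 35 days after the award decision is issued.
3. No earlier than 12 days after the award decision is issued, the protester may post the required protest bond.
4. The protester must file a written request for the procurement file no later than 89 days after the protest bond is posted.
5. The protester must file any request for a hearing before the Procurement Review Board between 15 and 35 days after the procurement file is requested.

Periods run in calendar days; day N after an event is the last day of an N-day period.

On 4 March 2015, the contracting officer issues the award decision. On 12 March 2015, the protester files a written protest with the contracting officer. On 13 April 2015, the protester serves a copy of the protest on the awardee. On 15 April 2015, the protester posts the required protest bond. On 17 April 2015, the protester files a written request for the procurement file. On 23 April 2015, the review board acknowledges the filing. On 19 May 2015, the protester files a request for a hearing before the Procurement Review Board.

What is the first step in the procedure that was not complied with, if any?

Step 1 — counting 56 days from 4 March 2015 (when the award decision is issued) gives a deadline of 29 April 2015; completed 12 March 2015, before the deadline.
Step 2 — counting 35 days from 4 March 2015 (when the award decision is issued) gives a deadline of 8 April 2015; 13 April 2015 misses that deadline by 5 days.

Step 2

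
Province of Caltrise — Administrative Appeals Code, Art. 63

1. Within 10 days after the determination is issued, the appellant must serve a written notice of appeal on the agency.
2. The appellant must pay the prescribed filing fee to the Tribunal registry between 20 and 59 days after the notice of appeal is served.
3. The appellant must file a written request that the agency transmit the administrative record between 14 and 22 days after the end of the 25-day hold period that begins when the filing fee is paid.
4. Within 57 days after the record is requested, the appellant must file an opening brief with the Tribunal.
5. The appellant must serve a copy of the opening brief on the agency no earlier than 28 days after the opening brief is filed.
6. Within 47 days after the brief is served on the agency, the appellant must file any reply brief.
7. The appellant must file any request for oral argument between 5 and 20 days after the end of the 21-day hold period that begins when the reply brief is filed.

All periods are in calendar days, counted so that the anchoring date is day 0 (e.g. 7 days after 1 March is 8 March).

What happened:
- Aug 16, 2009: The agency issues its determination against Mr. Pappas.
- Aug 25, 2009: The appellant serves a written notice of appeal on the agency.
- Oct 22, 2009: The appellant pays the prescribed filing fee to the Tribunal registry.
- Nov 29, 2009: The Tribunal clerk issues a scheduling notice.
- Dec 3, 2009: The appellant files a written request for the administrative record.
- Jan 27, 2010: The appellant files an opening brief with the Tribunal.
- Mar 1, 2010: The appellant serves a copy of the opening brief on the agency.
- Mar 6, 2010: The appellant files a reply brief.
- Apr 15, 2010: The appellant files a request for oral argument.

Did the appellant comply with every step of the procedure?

Step 1 — counting 10 days from Aug 16, 2009 (when the determination is issued) gives a deadline of Aug 26, 2009; completed Aug 25, 2009, before the deadline.
Step 2 — 20 and 59 days from Aug 25, 2009 (when the notice of appeal is served) are Sep 14, 2009 and Oct 23, 2009 respectively; done Oct 22, 2009, which is between those dates.
Step 3 — 14 and 22 days from Nov 16, 2009 (end of the 25-day hold period, which began when the filing fee is paid on Oct 22, 2009) are Nov 30, 2009 and Dec 8, 2009 respectively; done Dec 3, 2009, which is between those dates.
Step 4 — counting 57 days from Dec 3, 2009 (when the record is requested) gives a deadline of Jan 29, 2010; Jan 27, 2010 is within that limit.
Step 5 — must wait 28 days from Jan 27, 2010 (when the opening brief is filed), so not before Feb 24, 2010; done Mar 1, 2010 — permitted.
Step 6 — counting 47 days from Mar 1, 2010 (when the brief is served on the agency) gives a deadline of Apr 17, 2010; done Mar 6, 2010 — timely.
Step 7 — 5 and 20 days from Mar 27, 2010 (end of the 21-day hold period, which began when the reply brief is filed on Mar 6, 2010) are Apr 1, 2010 and Apr 16, 2010 respectively; done Apr 15, 2010 — within the window.

Yes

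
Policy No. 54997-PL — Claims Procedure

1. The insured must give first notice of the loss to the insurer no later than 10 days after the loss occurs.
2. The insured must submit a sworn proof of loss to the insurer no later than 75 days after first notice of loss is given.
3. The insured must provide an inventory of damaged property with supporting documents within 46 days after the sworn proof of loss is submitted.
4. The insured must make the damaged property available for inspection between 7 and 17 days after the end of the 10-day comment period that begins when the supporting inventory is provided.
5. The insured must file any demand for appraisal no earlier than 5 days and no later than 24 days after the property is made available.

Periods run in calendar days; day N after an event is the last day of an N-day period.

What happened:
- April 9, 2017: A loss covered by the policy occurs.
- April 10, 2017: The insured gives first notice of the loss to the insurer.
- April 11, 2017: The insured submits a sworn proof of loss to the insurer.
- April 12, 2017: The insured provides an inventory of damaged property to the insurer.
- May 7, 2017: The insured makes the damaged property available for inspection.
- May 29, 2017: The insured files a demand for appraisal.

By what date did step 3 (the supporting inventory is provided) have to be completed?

Step 3 runs from April 11, 2017, when the sworn proof of loss is submitted. 46 days after April 11, 2017 is May 27, 2017.

May 27, 2017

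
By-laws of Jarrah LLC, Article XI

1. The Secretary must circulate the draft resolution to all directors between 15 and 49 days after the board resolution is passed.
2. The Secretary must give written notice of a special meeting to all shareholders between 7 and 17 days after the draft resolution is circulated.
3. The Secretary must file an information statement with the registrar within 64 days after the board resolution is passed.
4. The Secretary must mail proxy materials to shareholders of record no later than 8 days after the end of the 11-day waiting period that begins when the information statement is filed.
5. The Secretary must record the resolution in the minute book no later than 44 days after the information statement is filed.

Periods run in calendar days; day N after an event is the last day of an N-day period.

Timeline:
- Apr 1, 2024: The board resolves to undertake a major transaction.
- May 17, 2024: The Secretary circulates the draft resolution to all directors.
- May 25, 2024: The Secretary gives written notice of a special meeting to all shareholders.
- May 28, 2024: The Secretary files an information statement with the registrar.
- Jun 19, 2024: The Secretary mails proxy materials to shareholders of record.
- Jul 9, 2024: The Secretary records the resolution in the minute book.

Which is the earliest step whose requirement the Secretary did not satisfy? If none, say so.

(1) the permitted window runs from Apr 1, 2024 + 15 = Apr 16, 2024 to Apr 1, 2024 + 49 = May 20, 2024; May 17, 2024 falls inside that range.
(2) the permitted window runs from May 17, 2024 + 7 = May 24, 2024 to May 17, 2024 + 17 = Jun 3, 2024; done May 25, 2024 — within the window.
(3) due by Apr 1, 2024 + 64 days = Jun 4, 2024; completed May 28, 2024, before the deadline.
(4) due by Jun 8, 2024 + 8 days = Jun 16, 2024; Jun 19, 2024 misses that deadline by 3 days.
That is the first point of non-compliance.

Step 4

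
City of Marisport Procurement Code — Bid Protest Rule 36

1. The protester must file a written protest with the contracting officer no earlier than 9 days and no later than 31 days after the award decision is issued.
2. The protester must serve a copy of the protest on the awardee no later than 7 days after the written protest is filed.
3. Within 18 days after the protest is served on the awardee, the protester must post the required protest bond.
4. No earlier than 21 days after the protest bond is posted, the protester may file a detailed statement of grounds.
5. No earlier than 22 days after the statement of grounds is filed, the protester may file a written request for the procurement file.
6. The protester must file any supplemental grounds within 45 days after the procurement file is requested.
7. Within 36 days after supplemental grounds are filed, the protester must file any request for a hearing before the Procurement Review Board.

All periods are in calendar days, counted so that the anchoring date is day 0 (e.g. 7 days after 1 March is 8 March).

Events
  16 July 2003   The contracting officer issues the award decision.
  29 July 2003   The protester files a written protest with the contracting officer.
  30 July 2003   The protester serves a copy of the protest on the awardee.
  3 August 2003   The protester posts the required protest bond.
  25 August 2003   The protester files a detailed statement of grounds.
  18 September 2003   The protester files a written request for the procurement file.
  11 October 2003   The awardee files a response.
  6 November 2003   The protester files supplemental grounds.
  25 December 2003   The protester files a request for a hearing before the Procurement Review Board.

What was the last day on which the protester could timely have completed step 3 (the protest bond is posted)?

17 August 2003

Step 3 runs from 30 July 2003, when the protest is served on the awardee. 18 days after 30 July 2003 is 17 August 2003.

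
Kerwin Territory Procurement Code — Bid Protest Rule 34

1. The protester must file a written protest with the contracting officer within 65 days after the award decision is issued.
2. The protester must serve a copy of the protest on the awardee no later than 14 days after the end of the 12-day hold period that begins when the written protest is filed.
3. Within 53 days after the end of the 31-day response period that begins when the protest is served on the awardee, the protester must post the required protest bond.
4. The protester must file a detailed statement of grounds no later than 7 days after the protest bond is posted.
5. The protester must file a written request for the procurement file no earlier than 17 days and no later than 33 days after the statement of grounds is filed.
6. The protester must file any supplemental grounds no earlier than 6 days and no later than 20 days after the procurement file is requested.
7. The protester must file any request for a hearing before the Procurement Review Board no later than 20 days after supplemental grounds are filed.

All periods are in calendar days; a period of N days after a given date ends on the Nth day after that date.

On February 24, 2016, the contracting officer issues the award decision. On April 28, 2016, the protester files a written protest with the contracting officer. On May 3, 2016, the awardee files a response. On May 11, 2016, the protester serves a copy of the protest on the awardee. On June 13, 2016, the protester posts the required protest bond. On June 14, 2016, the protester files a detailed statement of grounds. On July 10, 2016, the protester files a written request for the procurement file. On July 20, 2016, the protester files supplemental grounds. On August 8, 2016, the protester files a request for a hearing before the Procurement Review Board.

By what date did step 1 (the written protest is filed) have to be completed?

Step 1 runs from February 24, 2016, when the award decision is issued. 65 days after February 24, 2016 is April 29, 2016.

April 29, 2016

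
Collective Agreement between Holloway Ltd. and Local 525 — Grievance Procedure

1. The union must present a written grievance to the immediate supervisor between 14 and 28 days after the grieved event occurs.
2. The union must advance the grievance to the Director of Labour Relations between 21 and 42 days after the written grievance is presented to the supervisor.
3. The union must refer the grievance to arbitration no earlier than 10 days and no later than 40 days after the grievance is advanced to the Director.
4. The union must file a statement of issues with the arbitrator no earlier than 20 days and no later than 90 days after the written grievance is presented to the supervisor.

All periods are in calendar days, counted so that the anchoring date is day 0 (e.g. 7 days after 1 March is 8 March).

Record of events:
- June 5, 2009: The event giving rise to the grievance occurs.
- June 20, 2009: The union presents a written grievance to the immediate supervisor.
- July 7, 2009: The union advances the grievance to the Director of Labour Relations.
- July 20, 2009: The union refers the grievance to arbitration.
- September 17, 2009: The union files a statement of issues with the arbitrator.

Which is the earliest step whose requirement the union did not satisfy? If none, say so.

(1) the permitted window runs from June 5, 2009 + 14 = June 19, 2009 to June 5, 2009 + 28 = July 3, 2009; June 20, 2009 falls inside that range.
(2) the permitted window runs from June 20, 2009 + 21 = July 11, 2009 to June 20, 2009 + 42 = August 1, 2009; done July 7, 2009 — 4 days before the window opened.
The procedure was therefore not followed at step 2.

Step 2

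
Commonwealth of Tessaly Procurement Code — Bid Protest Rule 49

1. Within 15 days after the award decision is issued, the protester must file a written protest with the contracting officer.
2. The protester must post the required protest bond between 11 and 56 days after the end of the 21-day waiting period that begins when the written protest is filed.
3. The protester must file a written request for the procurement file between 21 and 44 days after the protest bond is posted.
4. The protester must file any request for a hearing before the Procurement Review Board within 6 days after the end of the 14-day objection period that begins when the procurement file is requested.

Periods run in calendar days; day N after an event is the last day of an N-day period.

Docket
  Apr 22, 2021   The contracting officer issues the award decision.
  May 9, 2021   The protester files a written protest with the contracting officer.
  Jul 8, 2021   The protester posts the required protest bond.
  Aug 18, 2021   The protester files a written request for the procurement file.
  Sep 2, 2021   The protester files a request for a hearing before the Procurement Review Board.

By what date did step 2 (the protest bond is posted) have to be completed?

The written protest is filed on May 9, 2021; the 21-day waiting period therefore ends May 30, 2021, and step 2 runs from that date. The window is 11–56 days after May 30, 2021; it closes on Jul 25, 2021.

Jul 25, 2021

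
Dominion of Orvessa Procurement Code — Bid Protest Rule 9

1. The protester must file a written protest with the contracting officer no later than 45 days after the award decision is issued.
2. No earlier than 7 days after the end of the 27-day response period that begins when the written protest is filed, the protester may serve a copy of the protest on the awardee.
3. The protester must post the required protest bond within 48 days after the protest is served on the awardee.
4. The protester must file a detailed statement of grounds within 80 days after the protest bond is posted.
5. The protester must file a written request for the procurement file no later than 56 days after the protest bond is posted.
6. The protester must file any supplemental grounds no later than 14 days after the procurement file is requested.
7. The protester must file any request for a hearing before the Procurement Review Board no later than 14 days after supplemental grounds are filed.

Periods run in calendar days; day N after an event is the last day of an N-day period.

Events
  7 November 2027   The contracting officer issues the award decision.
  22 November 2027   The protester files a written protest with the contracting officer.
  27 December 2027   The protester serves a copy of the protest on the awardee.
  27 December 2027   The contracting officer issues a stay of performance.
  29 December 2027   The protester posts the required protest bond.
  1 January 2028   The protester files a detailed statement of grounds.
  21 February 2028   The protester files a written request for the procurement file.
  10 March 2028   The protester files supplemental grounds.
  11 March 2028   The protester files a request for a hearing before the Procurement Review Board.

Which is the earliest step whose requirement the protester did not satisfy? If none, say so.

(1) due by 7 November 2027 + 45 days = 22 December 2027; done 22 November 2027 — timely.
(2) permitted from 19 December 2027 + 7 days = 26 December 2027 onward; 27 December 2027 is on or after that date.
(3) due by 27 December 2027 + 48 days = 13 February 2028; completed 29 December 2027, before the deadline.
(4) due by 29 December 2027 + 80 days = 18 March 2028; completed 1 January 2028, before the deadline.
(5) due by 29 December 2027 + 56 days = 23 February 2028; done 21 February 2028 — timely.
(6) due by 21 February 2028 + 14 days = 6 March 2028; 10 March 2028 misses that deadline by 4 days.
The procedure was therefore not followed at step 6.

Step 6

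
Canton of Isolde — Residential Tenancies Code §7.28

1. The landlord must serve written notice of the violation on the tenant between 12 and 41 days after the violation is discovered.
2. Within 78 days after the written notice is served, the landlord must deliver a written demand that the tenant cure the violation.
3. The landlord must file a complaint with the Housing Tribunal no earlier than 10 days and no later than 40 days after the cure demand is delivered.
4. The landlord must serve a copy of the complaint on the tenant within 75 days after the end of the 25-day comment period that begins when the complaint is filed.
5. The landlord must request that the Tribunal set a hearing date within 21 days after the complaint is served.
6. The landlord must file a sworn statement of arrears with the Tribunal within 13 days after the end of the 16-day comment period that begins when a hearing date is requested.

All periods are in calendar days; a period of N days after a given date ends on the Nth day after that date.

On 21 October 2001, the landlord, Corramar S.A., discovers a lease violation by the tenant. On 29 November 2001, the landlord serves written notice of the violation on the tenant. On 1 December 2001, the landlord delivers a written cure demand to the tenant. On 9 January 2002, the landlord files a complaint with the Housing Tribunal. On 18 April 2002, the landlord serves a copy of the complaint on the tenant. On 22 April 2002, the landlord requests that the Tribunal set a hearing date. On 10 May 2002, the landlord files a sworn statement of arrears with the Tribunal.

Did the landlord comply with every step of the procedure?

Yes

Step 1: the window is 12–41 days after 21 October 2001 (when the violation is discovered), so 2 November 2001 through 1 December 2001; done 29 November 2001 — within the window.
Step 2: 78 days after 29 November 2001 (when the written notice is served) is 15 February 2002; completed 1 December 2001, before the deadline.
Step 3: the window is 10–40 days after 1 December 2001 (when the cure demand is delivered), so 11 December 2001 through 10 January 2002; done 9 January 2002 — within the window.
Step 4: 75 days after 3 February 2002 (end of the 25-day comment period, which began when the complaint is filed on 9 January 2002) is 19 April 2002; 18 April 2002 is within that limit.
Step 5: 21 days after 18 April 2002 (when the complaint is served) is 9 May 2002; 22 April 2002 is within that limit.
Step 6: 13 days after 8 May 2002 (end of the 16-day comment period, which began when a hearing date is requested on 22 April 2002) is 21 May 2002; completed 10 May 2002, before the deadline.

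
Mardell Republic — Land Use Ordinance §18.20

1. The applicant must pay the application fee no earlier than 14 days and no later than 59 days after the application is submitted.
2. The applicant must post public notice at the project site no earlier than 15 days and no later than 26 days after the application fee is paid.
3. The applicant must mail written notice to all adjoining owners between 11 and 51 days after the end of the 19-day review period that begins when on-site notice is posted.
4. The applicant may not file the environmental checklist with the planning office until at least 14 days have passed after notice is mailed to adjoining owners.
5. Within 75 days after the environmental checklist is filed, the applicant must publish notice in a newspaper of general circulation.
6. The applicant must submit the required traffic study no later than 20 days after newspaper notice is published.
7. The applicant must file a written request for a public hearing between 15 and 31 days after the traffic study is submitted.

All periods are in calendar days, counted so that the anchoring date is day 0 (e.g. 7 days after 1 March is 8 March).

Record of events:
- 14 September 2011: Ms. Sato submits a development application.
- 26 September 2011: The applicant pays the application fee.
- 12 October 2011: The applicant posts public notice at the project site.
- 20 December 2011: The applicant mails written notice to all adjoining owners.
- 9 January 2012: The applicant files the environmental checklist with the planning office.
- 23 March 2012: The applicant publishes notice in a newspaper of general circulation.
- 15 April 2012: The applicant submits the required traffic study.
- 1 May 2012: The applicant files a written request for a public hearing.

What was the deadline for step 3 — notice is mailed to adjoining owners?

21 December 2011

On-site notice is posted on 12 October 2011; the 19-day review period therefore ends 31 October 2011, and step 3 runs from that date. The window is 11–51 days after 31 October 2011; it closes on 21 December 2011.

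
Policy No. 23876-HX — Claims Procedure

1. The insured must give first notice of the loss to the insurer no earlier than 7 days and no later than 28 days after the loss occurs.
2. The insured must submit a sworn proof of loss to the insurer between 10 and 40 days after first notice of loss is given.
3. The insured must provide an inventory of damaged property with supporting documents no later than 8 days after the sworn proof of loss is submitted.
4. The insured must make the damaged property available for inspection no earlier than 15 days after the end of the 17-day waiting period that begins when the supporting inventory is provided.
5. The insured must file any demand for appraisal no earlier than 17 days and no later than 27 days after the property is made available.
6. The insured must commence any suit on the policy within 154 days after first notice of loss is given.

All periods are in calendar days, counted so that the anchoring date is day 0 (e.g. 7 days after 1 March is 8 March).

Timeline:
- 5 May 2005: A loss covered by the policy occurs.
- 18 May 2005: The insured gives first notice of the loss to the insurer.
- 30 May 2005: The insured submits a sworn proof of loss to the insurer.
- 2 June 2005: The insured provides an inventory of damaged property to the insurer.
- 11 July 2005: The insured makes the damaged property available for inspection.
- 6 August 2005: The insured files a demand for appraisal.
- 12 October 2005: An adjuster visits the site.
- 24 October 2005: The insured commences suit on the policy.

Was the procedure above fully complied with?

No

(1) the permitted window runs from 5 May 2005 + 7 = 12 May 2005 to 5 May 2005 + 28 = 2 June 2005; done 18 May 2005, which is between those dates.
(2) the permitted window runs from 18 May 2005 + 10 = 28 May 2005 to 18 May 2005 + 40 = 27 June 2005; done 30 May 2005, which is between those dates.
(3) due by 30 May 2005 + 8 days = 7 June 2005; done 2 June 2005 — timely.
(4) permitted from 19 June 2005 + 15 days = 4 July 2005 onward; done 11 July 2005, after the minimum wait.
(5) the permitted window runs from 11 July 2005 + 17 = 28 July 2005 to 11 July 2005 + 27 = 7 August 2005; done 6 August 2005, which is between those dates.
(6) due by 18 May 2005 + 154 days = 19 October 2005; 24 October 2005 misses that deadline by 5 days.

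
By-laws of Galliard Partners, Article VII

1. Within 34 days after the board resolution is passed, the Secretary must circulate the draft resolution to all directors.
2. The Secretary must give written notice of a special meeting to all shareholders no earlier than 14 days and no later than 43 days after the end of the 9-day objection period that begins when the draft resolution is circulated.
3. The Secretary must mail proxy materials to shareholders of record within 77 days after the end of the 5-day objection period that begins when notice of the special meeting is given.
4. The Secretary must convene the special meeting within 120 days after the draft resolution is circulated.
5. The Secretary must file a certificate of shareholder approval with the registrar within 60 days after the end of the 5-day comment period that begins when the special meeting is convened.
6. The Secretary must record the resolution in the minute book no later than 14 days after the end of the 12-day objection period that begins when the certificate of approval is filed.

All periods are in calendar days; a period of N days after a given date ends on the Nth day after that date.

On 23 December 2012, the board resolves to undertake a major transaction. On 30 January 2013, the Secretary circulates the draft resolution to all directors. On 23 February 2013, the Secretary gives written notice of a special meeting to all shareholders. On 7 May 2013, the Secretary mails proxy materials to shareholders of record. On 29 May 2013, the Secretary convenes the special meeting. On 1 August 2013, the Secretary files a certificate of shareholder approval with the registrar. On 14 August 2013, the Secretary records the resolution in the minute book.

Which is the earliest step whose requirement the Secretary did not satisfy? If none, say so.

Step 1

Step 1 — counting 34 days from 23 December 2012 (when the board resolution is passed) gives a deadline of 26 January 2013; not done until 30 January 2013, 4 days after the deadline.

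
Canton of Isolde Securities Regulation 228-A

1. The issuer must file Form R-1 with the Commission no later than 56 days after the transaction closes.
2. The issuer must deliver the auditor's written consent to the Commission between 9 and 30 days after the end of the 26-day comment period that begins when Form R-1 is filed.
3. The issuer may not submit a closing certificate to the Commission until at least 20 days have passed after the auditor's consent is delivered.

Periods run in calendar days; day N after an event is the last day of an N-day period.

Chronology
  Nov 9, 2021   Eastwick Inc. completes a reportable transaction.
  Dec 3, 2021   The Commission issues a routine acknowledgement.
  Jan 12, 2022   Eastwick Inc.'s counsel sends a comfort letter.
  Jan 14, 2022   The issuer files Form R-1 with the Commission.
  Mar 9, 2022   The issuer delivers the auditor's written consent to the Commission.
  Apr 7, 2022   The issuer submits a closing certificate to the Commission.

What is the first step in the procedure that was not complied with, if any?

Step 1: 56 days after Nov 9, 2021 (when the transaction closes) is Jan 4, 2022; done Jan 14, 2022 — 10 days late.
No need to go further; step 1 was not satisfied.

Step 1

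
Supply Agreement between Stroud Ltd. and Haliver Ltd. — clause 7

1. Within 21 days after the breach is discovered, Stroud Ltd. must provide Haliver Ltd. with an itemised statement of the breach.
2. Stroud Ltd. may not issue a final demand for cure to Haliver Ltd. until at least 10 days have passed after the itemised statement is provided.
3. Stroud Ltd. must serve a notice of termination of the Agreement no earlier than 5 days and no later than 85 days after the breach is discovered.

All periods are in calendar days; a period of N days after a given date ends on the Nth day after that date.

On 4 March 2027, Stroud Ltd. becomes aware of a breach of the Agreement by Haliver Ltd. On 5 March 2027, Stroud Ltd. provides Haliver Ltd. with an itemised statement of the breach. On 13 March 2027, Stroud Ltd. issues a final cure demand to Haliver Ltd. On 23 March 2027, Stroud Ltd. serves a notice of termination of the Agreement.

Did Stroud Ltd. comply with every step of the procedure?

No

Step 1: 21 days after 4 March 2027 (when the breach is discovered) is 25 March 2027; completed 5 March 2027, before the deadline.
Step 2: the earliest permitted date is 10 days after 5 March 2027 (when the itemised statement is provided), i.e. 15 March 2027; 13 March 2027 is 2 days before the earliest permitted date.
The procedure was therefore not followed at step 2.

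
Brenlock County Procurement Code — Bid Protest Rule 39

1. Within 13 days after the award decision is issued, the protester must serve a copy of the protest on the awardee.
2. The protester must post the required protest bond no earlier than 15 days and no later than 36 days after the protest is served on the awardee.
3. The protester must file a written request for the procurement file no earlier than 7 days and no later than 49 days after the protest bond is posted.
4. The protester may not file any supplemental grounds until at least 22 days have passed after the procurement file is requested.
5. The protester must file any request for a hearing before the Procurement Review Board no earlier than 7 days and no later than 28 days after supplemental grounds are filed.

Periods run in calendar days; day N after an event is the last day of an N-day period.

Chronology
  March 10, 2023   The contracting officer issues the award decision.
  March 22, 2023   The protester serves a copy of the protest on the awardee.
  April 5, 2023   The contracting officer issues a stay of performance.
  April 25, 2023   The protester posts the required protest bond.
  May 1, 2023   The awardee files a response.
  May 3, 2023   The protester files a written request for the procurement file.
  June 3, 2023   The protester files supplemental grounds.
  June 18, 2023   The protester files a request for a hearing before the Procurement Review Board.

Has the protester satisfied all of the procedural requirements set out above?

Yes

Step 1 — counting 13 days from March 10, 2023 (when the award decision is issued) gives a deadline of March 23, 2023; done March 22, 2023 — timely.
Step 2 — 15 and 36 days from March 22, 2023 (when the protest is served on the awardee) are April 6, 2023 and April 27, 2023 respectively; done April 25, 2023 — within the window.
Step 3 — 7 and 49 days from April 25, 2023 (when the protest bond is posted) are May 2, 2023 and June 13, 2023 respectively; May 3, 2023 falls inside that range.
Step 4 — must wait 22 days from May 3, 2023 (when the procurement file is requested), so not before May 25, 2023; done June 3, 2023, after the minimum wait.
Step 5 — 7 and 28 days from June 3, 2023 (when supplemental grounds are filed) are June 10, 2023 and July 1, 2023 respectively; June 18, 2023 falls inside that range.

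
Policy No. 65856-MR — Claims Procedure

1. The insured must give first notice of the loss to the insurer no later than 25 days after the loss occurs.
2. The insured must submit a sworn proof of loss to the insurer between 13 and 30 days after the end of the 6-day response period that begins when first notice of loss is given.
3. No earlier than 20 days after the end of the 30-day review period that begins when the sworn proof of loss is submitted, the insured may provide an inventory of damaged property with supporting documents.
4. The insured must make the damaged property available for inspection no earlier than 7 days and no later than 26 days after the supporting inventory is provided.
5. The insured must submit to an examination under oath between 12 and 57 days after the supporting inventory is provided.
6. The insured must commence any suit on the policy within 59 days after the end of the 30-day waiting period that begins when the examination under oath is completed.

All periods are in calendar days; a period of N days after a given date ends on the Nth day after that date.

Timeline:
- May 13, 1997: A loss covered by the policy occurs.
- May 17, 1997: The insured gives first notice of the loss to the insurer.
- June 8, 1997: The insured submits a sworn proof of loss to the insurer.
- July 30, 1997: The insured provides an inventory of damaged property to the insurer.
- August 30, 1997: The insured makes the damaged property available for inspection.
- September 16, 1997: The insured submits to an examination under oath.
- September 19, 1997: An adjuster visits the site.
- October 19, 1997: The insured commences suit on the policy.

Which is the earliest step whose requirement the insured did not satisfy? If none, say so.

Step 4

Step 1: 25 days after May 13, 1997 (when the loss occurs) is June 7, 1997; done May 17, 1997 — timely.
Step 2: the window is 13–30 days after May 23, 1997 (end of the 6-day response period, which began when first notice of loss is given on May 17, 1997), so June 5, 1997 through June 22, 1997; done June 8, 1997 — within the window.
Step 3: the earliest permitted date is 20 days after July 8, 1997 (end of the 30-day review period, which began when the sworn proof of loss is submitted on June 8, 1997), i.e. July 28, 1997; done July 30, 1997 — permitted.
Step 4: the window is 7–26 days after July 30, 1997 (when the supporting inventory is provided), so August 6, 1997 through August 25, 1997; done August 30, 1997 — 5 days after the window closed.
The procedure was therefore not followed at step 4.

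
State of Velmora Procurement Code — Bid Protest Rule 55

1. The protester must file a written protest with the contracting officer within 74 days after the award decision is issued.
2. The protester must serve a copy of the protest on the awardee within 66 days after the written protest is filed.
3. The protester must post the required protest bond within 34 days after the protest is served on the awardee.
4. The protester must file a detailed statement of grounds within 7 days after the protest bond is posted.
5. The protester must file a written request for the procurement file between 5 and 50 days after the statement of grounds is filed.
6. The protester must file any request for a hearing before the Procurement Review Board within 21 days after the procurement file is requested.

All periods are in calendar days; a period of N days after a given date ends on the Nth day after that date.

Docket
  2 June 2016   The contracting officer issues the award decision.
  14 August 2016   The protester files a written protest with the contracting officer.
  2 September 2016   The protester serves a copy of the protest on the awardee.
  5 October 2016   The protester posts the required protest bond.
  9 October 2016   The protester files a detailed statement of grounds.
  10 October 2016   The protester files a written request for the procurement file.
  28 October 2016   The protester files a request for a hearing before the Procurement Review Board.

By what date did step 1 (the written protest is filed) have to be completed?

15 August 2016

Step 1 runs from 2 June 2016, when the award decision is issued. 74 days after 2 June 2016 is 15 August 2016.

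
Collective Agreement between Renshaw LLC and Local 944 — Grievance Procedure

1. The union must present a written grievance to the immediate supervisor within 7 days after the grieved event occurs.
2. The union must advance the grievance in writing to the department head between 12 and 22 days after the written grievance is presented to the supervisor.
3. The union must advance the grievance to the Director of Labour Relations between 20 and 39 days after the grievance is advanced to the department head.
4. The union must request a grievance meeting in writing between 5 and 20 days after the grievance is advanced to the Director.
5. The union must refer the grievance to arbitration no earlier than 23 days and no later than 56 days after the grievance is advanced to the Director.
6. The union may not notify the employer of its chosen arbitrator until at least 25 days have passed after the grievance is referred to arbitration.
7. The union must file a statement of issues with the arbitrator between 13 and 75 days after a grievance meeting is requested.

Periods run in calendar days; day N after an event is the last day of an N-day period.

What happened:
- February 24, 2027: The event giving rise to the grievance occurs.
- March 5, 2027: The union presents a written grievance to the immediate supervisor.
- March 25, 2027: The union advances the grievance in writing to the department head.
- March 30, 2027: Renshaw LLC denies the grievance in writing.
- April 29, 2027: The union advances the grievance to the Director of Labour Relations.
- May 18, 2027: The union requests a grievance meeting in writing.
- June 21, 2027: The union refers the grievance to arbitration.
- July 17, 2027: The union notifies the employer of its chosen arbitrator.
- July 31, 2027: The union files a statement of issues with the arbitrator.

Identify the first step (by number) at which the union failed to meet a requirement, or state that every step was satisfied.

Step 1

(1) due by February 24, 2027 + 7 days = March 3, 2027; done March 5, 2027 — 2 days late.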